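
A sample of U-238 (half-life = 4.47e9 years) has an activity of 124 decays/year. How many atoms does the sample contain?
N = A/λ = 7.997e11 atoms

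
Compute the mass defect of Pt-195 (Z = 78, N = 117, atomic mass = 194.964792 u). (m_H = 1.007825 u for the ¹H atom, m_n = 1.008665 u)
Δm = Z·m_H + N·m_n − M = 1.659 u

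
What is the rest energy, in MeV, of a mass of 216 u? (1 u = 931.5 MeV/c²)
E = mc² = 2.012e5 MeV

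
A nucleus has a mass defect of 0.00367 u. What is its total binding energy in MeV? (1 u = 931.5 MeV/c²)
B.E. = Δm × 931.5 = 3.419 MeV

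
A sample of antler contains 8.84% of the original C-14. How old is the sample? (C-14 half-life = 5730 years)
Age = t½ × log₂(1/ratio) = 20050 years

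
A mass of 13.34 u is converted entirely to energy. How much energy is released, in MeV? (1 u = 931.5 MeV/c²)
E = mc² = 12430 MeV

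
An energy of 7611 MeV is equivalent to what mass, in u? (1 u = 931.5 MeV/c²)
m = E/c² = 8.171 u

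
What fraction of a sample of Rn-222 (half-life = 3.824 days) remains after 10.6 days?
N/N₀ = (1/2)^(t/t½) = 0.1464 = 14.6%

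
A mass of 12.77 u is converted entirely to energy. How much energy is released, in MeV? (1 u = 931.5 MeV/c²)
E = mc² = 11900 MeV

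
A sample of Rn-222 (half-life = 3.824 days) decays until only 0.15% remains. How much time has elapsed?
t = t½ × log₂(N₀/N) = 35.87 days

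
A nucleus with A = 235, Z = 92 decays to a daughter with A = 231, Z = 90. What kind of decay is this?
ΔA = -4, ΔZ = -2 ⇒ alpha decay (α)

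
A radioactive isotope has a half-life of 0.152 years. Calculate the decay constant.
λ = ln(2)/t½ = 4.56 year⁻¹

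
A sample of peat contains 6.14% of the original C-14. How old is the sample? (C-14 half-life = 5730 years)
Age = t½ × log₂(1/ratio) = 23070 years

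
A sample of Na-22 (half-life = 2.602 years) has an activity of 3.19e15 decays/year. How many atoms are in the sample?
N = A/λ = 1.197e16 atoms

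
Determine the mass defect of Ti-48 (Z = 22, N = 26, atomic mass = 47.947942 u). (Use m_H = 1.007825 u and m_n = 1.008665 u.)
Δm = Z·m_H + N·m_n − M = 0.4495 u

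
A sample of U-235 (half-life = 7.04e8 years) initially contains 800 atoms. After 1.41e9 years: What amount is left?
N = N₀(1/2)^(t/t½) = 199.6 atoms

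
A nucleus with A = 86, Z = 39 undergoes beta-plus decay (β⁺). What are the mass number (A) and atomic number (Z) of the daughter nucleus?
Daughter: A = 86, Z = 38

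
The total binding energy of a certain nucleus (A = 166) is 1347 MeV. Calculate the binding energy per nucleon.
B.E./A = 1347/166 = 8.114 MeV/nucleon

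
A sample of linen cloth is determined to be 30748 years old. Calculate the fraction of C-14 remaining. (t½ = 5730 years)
N/N₀ = (1/2)^(t/t½) = 0.02425 = 2.42%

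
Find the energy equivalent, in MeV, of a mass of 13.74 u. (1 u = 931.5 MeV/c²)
E = mc² = 12800 MeV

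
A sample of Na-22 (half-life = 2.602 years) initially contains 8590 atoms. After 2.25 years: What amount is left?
N = N₀(1/2)^(t/t½) = 4717 atoms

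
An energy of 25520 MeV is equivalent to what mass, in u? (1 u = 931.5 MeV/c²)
m = E/c² = 27.4 u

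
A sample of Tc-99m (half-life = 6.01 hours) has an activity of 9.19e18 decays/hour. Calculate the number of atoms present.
N = A/λ = 7.968e19 atoms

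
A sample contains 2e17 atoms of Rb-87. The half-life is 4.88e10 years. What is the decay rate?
A = λN = 2.841e6 decays/year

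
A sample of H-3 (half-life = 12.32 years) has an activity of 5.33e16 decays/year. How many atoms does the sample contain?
N = A/λ = 9.474e17 atoms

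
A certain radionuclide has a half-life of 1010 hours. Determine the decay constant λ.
λ = ln(2)/t½ = 6.863e-4 hour⁻¹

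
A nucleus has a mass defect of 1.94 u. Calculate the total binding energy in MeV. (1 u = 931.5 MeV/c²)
B.E. = Δm × 931.5 = 1807 MeV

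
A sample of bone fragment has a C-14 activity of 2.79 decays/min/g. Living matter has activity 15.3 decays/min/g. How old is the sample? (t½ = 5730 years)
Age = t½ × log₂(A₀/A) = 14070 years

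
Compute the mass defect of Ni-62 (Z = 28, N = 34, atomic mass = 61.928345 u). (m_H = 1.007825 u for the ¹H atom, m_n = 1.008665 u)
Δm = Z·m_H + N·m_n − M = 0.5854 u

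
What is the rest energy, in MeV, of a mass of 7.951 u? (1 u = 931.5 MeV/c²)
E = mc² = 7406 MeV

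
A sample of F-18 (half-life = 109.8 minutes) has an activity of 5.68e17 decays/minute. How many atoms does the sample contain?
N = A/λ = 8.998e19 atoms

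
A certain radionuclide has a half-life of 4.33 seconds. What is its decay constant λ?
λ = ln(2)/t½ = 0.1601 second⁻¹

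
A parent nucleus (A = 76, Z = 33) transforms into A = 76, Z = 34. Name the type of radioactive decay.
ΔA = 0, ΔZ = +1 ⇒ beta-minus decay (β⁻)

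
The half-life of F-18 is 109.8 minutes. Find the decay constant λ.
λ = ln(2)/t½ = 0.006313 minute⁻¹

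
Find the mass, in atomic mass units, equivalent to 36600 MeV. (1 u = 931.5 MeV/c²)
m = E/c² = 39.29 u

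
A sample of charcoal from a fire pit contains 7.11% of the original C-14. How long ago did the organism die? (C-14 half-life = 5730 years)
Age = t½ × log₂(1/ratio) = 21850 years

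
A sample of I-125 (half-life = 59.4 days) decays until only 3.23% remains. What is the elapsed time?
t = t½ × log₂(N₀/N) = 294.2 days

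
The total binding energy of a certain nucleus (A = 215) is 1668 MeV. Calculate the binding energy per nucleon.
B.E./A = 1668/215 = 7.758 MeV/nucleon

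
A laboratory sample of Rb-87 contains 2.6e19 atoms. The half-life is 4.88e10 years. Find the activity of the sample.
A = λN = 3.693e8 decays/year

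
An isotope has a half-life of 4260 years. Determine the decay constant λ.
λ = ln(2)/t½ = 1.627e-4 year⁻¹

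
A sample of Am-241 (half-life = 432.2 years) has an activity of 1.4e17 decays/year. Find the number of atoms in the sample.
N = A/λ = 8.729e19 atoms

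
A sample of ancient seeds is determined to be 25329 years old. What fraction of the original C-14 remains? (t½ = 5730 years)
N/N₀ = (1/2)^(t/t½) = 0.0467 = 4.67%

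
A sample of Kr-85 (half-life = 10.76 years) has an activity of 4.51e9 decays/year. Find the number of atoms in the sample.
N = A/λ = 7.001e10 atoms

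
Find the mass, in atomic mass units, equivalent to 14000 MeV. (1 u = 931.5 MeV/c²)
m = E/c² = 15.03 u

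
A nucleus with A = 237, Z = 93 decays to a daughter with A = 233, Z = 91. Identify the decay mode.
ΔA = -4, ΔZ = -2 ⇒ alpha decay (α)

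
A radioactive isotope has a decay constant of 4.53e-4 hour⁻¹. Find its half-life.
t½ = ln(2)/λ = 1530 hours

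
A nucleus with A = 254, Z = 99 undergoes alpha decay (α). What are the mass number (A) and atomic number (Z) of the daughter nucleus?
Daughter: A = 250, Z = 97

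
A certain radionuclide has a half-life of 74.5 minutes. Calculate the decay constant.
λ = ln(2)/t½ = 0.009304 minute⁻¹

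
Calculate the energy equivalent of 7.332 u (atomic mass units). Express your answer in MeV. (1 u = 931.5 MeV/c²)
E = mc² = 6830 MeV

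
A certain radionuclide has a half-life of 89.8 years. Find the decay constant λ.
λ = ln(2)/t½ = 0.007719 year⁻¹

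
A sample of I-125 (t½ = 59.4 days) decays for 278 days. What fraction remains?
N/N₀ = (1/2)^(t/t½) = 0.03901 = 3.9%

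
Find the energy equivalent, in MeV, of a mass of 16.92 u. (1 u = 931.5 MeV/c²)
E = mc² = 15760 MeV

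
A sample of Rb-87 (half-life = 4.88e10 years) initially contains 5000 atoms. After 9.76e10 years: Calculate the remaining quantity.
N = N₀(1/2)^(t/t½) = 1250 atoms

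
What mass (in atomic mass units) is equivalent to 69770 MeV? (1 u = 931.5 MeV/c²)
m = E/c² = 74.9 u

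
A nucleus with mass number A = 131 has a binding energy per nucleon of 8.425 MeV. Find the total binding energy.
B.E. = 8.425 × 131 = 1104 MeV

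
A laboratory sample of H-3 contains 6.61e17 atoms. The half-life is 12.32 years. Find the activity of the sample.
A = λN = 3.719e16 decays/year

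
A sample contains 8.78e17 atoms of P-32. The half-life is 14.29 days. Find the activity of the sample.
A = λN = 4.259e16 decays/day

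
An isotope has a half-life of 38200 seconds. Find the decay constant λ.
λ = ln(2)/t½ = 1.815e-5 second⁻¹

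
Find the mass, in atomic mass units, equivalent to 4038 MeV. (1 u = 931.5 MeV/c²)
m = E/c² = 4.335 u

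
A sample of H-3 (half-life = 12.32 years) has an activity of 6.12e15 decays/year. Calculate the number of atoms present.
N = A/λ = 1.088e17 atoms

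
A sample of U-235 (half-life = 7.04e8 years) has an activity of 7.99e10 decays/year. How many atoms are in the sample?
N = A/λ = 8.115e19 atoms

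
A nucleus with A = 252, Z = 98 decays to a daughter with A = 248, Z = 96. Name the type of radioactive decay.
ΔA = -4, ΔZ = -2 ⇒ alpha decay (α)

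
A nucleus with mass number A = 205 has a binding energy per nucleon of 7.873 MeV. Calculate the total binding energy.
B.E. = 7.873 × 205 = 1614 MeV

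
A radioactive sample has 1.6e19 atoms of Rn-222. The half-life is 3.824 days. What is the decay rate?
A = λN = 2.9e18 decays/day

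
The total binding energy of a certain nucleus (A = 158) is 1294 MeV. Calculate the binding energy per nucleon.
B.E./A = 1294/158 = 8.19 MeV/nucleon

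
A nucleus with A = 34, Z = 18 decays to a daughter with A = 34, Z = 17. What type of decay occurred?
ΔA = 0, ΔZ = -1 ⇒ beta-plus decay (β⁺) or electron capture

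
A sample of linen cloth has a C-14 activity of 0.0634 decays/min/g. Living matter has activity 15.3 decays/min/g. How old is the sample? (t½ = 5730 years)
Age = t½ × log₂(A₀/A) = 45350 years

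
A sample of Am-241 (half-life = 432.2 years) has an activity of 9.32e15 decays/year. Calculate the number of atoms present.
N = A/λ = 5.811e18 atoms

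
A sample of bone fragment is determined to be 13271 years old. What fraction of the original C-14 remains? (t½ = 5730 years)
N/N₀ = (1/2)^(t/t½) = 0.2008 = 20.1%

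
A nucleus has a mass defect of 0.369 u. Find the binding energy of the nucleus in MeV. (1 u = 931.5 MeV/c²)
B.E. = Δm × 931.5 = 343.7 MeV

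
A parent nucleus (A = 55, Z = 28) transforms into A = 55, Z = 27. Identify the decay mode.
ΔA = 0, ΔZ = -1 ⇒ beta-plus decay (β⁺) or electron capture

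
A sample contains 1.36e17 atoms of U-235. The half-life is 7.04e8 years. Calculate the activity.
A = λN = 1.339e8 decays/year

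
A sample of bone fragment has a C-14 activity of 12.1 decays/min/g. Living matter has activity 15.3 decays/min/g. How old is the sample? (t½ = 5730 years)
Age = t½ × log₂(A₀/A) = 1940 years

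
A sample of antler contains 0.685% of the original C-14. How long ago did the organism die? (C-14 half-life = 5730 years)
Age = t½ × log₂(1/ratio) = 41200 years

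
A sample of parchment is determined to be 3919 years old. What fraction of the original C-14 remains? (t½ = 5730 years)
N/N₀ = (1/2)^(t/t½) = 0.6225 = 62.2%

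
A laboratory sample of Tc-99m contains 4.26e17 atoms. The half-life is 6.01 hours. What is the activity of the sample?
A = λN = 4.913e16 decays/hour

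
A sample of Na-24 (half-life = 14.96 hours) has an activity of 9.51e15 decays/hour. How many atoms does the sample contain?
N = A/λ = 2.053e17 atoms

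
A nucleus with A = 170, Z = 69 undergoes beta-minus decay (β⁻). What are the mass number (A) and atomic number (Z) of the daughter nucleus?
Daughter: A = 170, Z = 70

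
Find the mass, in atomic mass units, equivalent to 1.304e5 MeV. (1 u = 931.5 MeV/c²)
m = E/c² = 140 u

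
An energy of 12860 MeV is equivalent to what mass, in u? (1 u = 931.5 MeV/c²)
m = E/c² = 13.81 u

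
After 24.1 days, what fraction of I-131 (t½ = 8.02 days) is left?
N/N₀ = (1/2)^(t/t½) = 0.1246 = 12.5%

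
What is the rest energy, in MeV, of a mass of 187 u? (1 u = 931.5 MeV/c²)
E = mc² = 1.742e5 MeV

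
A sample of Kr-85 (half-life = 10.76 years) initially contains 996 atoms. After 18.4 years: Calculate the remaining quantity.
N = N₀(1/2)^(t/t½) = 304.4 atoms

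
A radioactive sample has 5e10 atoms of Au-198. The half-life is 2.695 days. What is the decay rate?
A = λN = 1.286e10 decays/day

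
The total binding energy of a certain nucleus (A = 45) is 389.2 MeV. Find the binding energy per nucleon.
B.E./A = 389.2/45 = 8.649 MeV/nucleon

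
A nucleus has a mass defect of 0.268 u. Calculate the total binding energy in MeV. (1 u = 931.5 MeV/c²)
B.E. = Δm × 931.5 = 249.6 MeV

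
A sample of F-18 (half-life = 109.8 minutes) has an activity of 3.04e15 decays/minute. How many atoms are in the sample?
N = A/λ = 4.816e17 atoms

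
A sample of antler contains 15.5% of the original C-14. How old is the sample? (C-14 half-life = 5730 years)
Age = t½ × log₂(1/ratio) = 15410 years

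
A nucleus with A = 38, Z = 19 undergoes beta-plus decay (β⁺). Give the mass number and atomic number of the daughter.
Daughter: A = 38, Z = 18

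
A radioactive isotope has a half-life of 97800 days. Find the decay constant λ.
λ = ln(2)/t½ = 7.087e-6 day⁻¹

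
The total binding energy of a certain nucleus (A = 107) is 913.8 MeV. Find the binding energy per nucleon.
B.E./A = 913.8/107 = 8.54 MeV/nucleon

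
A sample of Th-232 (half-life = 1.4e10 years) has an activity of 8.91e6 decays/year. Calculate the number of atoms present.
N = A/λ = 1.8e17 atoms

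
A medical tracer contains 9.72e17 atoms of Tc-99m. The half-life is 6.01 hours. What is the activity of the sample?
A = λN = 1.121e17 decays/hour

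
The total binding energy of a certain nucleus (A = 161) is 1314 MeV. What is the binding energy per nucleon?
B.E./A = 1314/161 = 8.161 MeV/nucleon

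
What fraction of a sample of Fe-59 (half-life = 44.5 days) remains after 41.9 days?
N/N₀ = (1/2)^(t/t½) = 0.5207 = 52.1%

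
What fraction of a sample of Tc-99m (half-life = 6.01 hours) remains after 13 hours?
N/N₀ = (1/2)^(t/t½) = 0.2233 = 22.3%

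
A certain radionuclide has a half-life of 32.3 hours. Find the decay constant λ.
λ = ln(2)/t½ = 0.02146 hour⁻¹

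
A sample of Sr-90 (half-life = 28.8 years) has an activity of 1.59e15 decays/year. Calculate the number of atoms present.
N = A/λ = 6.606e16 atoms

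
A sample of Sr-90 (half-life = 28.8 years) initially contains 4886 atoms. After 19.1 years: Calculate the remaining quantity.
N = N₀(1/2)^(t/t½) = 3085 atoms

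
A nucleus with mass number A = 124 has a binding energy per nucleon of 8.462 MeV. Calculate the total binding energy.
B.E. = 8.462 × 124 = 1049 MeV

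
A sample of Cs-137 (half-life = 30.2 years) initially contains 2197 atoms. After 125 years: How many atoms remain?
N = N₀(1/2)^(t/t½) = 124.7 atoms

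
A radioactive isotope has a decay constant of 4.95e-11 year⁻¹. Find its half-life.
t½ = ln(2)/λ = 1.4e10 years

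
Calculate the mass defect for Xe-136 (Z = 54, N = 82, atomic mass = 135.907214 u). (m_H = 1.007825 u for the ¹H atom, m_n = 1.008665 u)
Δm = Z·m_H + N·m_n − M = 1.226 u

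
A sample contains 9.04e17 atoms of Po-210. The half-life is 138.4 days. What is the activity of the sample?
A = λN = 4.527e15 decays/day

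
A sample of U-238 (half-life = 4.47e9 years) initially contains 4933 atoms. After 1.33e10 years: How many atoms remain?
N = N₀(1/2)^(t/t½) = 627.2 atoms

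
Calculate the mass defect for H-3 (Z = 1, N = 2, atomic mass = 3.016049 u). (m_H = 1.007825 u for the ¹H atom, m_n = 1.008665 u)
Δm = Z·m_H + N·m_n − M = 0.009106 u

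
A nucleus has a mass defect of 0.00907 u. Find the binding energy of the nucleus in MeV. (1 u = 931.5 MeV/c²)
B.E. = Δm × 931.5 = 8.449 MeV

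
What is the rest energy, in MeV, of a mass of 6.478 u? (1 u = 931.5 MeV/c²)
E = mc² = 6034 MeV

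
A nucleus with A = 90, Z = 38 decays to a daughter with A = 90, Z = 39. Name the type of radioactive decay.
ΔA = 0, ΔZ = +1 ⇒ beta-minus decay (β⁻)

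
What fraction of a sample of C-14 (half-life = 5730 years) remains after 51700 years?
N/N₀ = (1/2)^(t/t½) = 0.001923 = 0.192%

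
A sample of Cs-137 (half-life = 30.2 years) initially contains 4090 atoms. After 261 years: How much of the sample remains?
N = N₀(1/2)^(t/t½) = 10.24 atoms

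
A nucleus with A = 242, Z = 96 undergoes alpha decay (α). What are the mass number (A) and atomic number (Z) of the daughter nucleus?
Daughter: A = 238, Z = 94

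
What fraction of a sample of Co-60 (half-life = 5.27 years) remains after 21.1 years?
N/N₀ = (1/2)^(t/t½) = 0.06234 = 6.23%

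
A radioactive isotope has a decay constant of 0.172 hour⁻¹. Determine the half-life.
t½ = ln(2)/λ = 4.03 hours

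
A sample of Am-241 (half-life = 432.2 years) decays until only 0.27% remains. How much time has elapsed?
t = t½ × log₂(N₀/N) = 3688 years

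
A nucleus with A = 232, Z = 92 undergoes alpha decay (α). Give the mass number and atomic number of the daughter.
Daughter: A = 228, Z = 90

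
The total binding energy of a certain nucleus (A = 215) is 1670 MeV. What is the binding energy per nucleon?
B.E./A = 1670/215 = 7.767 MeV/nucleon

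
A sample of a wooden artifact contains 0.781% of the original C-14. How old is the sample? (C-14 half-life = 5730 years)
Age = t½ × log₂(1/ratio) = 40110 years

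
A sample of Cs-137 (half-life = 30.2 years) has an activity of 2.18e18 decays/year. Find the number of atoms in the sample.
N = A/λ = 9.498e19 atoms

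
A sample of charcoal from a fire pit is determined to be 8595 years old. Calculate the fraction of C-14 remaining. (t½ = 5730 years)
N/N₀ = (1/2)^(t/t½) = 0.3536 = 35.4%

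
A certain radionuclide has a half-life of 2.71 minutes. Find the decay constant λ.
λ = ln(2)/t½ = 0.2558 minute⁻¹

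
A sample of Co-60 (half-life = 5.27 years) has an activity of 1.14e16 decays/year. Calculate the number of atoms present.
N = A/λ = 8.667e16 atoms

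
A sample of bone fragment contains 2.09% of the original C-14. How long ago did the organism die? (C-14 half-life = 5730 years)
Age = t½ × log₂(1/ratio) = 31980 years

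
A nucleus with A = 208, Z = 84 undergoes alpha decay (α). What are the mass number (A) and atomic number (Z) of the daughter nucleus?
Daughter: A = 204, Z = 82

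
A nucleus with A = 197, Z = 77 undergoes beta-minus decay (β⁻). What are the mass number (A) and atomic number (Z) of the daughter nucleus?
Daughter: A = 197, Z = 78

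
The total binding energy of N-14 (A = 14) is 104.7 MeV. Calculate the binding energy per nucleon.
B.E./A = 104.7/14 = 7.479 MeV/nucleon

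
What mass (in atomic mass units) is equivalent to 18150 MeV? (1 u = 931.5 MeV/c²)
m = E/c² = 19.48 u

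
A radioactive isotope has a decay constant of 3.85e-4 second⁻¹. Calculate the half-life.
t½ = ln(2)/λ = 1800 seconds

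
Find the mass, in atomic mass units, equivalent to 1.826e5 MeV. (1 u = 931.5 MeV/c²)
m = E/c² = 196 u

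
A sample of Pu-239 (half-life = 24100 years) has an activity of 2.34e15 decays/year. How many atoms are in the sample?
N = A/λ = 8.136e19 atoms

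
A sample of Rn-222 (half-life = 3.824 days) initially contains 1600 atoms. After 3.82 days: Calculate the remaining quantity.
N = N₀(1/2)^(t/t½) = 800.6 atoms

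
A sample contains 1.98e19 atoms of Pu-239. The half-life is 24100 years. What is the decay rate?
A = λN = 5.695e14 decays/year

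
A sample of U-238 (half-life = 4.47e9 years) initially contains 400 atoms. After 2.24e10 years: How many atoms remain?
N = N₀(1/2)^(t/t½) = 12.4 atoms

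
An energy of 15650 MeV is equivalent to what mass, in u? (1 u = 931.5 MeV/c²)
m = E/c² = 16.8 u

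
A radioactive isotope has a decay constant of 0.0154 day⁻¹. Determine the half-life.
t½ = ln(2)/λ = 45.01 days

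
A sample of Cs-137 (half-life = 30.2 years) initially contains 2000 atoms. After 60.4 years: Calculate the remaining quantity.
N = N₀(1/2)^(t/t½) = 500 atoms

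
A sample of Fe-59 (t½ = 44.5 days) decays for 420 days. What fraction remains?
N/N₀ = (1/2)^(t/t½) = 0.001442 = 0.144%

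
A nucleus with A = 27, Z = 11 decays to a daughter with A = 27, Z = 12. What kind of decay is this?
ΔA = 0, ΔZ = +1 ⇒ beta-minus decay (β⁻)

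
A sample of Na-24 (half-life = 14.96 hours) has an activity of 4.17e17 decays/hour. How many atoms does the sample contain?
N = A/λ = 9e18 atoms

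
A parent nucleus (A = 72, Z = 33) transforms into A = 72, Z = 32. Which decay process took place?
ΔA = 0, ΔZ = -1 ⇒ beta-plus decay (β⁺) or electron capture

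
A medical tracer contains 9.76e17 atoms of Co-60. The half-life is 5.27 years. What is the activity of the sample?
A = λN = 1.284e17 decays/year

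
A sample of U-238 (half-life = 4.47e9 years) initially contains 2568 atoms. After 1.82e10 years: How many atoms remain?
N = N₀(1/2)^(t/t½) = 152.7 atoms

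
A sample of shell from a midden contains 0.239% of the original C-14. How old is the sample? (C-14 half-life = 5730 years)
Age = t½ × log₂(1/ratio) = 49900 years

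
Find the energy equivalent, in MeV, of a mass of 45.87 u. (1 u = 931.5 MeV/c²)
E = mc² = 42730 MeV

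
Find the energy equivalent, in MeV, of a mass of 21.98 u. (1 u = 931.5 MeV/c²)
E = mc² = 20470 MeV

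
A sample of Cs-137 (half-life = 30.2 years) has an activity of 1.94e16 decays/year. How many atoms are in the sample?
N = A/λ = 8.452e17 atoms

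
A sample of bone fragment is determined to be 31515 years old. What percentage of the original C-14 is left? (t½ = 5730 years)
N/N₀ = (1/2)^(t/t½) = 0.0221 = 2.21%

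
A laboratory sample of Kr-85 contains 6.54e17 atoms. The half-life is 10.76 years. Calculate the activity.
A = λN = 4.213e16 decays/year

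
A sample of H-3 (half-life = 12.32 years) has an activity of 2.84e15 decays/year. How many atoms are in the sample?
N = A/λ = 5.048e16 atoms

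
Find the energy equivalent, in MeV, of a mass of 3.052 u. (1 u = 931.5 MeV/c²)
E = mc² = 2843 MeV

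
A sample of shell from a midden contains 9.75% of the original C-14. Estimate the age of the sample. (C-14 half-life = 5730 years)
Age = t½ × log₂(1/ratio) = 19240 years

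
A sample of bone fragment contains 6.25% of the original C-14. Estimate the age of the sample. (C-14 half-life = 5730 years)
Age = t½ × log₂(1/ratio) = 22920 years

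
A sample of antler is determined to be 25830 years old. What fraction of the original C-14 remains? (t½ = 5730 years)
N/N₀ = (1/2)^(t/t½) = 0.04395 = 4.4%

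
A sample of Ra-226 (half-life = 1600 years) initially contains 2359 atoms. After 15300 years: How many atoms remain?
N = N₀(1/2)^(t/t½) = 3.12 atoms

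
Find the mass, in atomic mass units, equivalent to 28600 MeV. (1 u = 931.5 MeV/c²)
m = E/c² = 30.7 u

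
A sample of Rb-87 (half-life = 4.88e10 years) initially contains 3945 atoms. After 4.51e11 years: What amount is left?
N = N₀(1/2)^(t/t½) = 6.516 atoms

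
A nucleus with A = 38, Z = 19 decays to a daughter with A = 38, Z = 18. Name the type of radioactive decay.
ΔA = 0, ΔZ = -1 ⇒ beta-plus decay (β⁺) or electron capture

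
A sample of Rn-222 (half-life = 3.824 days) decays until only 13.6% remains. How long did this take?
t = t½ × log₂(N₀/N) = 11.01 days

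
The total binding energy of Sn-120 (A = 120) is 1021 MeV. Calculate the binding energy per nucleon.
B.E./A = 1021/120 = 8.508 MeV/nucleon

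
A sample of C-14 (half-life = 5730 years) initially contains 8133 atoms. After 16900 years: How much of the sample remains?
N = N₀(1/2)^(t/t½) = 1053 atoms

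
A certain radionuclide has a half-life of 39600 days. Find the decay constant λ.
λ = ln(2)/t½ = 1.75e-5 day⁻¹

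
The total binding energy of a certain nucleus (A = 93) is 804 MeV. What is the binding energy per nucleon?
B.E./A = 804/93 = 8.645 MeV/nucleon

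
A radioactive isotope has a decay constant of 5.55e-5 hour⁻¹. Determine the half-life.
t½ = ln(2)/λ = 12490 hours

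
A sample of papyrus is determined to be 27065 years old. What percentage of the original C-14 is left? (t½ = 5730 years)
N/N₀ = (1/2)^(t/t½) = 0.03785 = 3.79%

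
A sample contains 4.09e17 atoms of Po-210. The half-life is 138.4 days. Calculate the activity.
A = λN = 2.048e15 decays/day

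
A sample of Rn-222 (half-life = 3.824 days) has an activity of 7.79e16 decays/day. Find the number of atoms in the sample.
N = A/λ = 4.298e17 atoms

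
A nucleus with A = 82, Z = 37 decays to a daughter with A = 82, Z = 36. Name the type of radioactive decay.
ΔA = 0, ΔZ = -1 ⇒ beta-plus decay (β⁺) or electron capture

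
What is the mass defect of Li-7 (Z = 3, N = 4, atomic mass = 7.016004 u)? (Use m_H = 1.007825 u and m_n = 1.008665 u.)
Δm = Z·m_H + N·m_n − M = 0.04213 u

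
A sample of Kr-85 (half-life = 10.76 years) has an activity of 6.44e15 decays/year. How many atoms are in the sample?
N = A/λ = 9.997e16 atoms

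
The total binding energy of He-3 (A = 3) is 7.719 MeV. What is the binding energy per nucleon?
B.E./A = 7.719/3 = 2.573 MeV/nucleon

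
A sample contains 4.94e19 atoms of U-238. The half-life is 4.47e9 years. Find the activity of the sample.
A = λN = 7.66e9 decays/year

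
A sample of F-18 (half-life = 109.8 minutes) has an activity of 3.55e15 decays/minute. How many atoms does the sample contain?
N = A/λ = 5.623e17 atoms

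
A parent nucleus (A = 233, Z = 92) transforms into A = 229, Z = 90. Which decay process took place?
ΔA = -4, ΔZ = -2 ⇒ alpha decay (α)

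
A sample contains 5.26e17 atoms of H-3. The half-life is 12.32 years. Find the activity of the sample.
A = λN = 2.959e16 decays/year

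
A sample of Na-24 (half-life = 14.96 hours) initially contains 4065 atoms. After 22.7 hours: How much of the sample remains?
N = N₀(1/2)^(t/t½) = 1420 atoms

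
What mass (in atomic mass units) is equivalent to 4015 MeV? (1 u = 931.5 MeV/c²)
m = E/c² = 4.31 u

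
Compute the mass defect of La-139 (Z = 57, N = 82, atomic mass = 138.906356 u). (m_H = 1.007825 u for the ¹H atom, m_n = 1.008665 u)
Δm = Z·m_H + N·m_n − M = 1.25 u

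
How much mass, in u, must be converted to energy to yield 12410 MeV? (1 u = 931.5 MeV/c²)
m = E/c² = 13.32 u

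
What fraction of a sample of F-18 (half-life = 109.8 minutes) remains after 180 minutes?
N/N₀ = (1/2)^(t/t½) = 0.321 = 32.1%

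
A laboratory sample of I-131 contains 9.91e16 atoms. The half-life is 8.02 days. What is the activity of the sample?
A = λN = 8.565e15 decays/day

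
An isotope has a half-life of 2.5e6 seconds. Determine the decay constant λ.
λ = ln(2)/t½ = 2.773e-7 second⁻¹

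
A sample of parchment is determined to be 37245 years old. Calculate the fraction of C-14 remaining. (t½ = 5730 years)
N/N₀ = (1/2)^(t/t½) = 0.01105 = 1.1%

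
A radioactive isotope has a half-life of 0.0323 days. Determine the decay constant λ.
λ = ln(2)/t½ = 21.46 day⁻¹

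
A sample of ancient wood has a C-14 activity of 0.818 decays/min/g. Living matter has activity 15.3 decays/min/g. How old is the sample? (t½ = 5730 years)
Age = t½ × log₂(A₀/A) = 24210 years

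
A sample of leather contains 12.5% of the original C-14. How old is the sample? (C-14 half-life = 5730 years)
Age = t½ × log₂(1/ratio) = 17190 years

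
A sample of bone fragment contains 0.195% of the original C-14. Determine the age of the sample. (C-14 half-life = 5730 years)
Age = t½ × log₂(1/ratio) = 51580 years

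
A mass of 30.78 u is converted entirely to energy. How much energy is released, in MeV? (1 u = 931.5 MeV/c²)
E = mc² = 28670 MeV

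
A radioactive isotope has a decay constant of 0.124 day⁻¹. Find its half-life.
t½ = ln(2)/λ = 5.59 days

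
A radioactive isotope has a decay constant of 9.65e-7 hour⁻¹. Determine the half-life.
t½ = ln(2)/λ = 7.183e5 hours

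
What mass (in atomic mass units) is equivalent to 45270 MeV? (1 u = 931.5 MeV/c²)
m = E/c² = 48.6 u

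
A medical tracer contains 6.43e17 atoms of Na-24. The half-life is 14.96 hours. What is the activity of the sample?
A = λN = 2.979e16 decays/hour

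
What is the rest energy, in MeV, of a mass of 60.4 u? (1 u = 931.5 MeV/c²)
E = mc² = 56260 MeV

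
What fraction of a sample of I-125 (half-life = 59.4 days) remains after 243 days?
N/N₀ = (1/2)^(t/t½) = 0.05868 = 5.87%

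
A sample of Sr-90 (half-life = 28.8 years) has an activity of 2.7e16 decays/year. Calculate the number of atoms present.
N = A/λ = 1.122e18 atoms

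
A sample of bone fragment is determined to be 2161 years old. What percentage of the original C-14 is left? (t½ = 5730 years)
N/N₀ = (1/2)^(t/t½) = 0.77 = 77%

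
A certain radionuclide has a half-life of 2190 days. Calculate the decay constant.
λ = ln(2)/t½ = 3.165e-4 day⁻¹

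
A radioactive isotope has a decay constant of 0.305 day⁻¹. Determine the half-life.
t½ = ln(2)/λ = 2.273 days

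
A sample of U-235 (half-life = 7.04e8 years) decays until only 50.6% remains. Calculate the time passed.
t = t½ × log₂(N₀/N) = 6.919e8 years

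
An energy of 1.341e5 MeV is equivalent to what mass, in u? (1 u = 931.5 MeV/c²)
m = E/c² = 144 u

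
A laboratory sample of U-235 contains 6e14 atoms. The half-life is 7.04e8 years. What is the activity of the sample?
A = λN = 5.908e5 decays/year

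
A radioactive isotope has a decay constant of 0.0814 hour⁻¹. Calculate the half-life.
t½ = ln(2)/λ = 8.515 hours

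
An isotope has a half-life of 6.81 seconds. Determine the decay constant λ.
λ = ln(2)/t½ = 0.1018 second⁻¹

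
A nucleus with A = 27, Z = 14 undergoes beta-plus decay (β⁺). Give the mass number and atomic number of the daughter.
Daughter: A = 27, Z = 13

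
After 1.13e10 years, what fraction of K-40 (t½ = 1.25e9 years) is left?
N/N₀ = (1/2)^(t/t½) = 0.0019 = 0.19%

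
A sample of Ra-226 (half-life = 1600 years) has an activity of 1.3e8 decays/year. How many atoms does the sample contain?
N = A/λ = 3.001e11 atoms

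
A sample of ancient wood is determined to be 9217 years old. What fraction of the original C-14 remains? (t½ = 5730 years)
N/N₀ = (1/2)^(t/t½) = 0.3279 = 32.8%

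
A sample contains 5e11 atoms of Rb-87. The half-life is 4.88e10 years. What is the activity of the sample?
A = λN = 7.102 decays/year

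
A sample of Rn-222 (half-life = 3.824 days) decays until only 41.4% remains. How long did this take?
t = t½ × log₂(N₀/N) = 4.865 days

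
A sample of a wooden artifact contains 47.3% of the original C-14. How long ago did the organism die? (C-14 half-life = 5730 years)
Age = t½ × log₂(1/ratio) = 6189 years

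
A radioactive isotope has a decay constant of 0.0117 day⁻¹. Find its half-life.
t½ = ln(2)/λ = 59.24 days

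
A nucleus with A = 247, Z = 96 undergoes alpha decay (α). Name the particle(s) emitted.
α particle = ⁴₂He (2 protons + 2 neutrons)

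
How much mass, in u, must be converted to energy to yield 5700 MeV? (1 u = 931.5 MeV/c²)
m = E/c² = 6.119 u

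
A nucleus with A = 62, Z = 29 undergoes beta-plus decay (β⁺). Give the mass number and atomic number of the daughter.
Daughter: A = 62, Z = 28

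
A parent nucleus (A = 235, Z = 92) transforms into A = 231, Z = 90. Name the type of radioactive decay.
ΔA = -4, ΔZ = -2 ⇒ alpha decay (α)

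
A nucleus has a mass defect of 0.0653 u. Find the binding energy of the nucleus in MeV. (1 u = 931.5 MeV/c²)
B.E. = Δm × 931.5 = 60.83 MeV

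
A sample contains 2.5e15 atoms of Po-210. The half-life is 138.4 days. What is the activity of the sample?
A = λN = 1.252e13 decays/day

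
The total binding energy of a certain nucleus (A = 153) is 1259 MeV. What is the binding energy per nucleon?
B.E./A = 1259/153 = 8.229 MeV/nucleon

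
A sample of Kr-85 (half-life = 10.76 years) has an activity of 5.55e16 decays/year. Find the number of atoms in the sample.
N = A/λ = 8.615e17 atoms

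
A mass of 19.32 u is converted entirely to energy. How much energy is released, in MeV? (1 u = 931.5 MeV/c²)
E = mc² = 18000 MeV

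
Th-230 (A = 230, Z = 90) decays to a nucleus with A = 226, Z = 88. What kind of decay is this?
ΔA = -4, ΔZ = -2 ⇒ alpha decay (α)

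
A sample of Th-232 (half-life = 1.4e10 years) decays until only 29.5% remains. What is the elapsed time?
t = t½ × log₂(N₀/N) = 2.466e10 years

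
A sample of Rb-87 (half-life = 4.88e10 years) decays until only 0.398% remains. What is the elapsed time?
t = t½ × log₂(N₀/N) = 3.891e11 years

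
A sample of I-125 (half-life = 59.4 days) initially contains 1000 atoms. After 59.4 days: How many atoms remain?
N = N₀(1/2)^(t/t½) = 500 atoms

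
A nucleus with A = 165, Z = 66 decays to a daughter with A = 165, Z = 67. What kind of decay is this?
ΔA = 0, ΔZ = +1 ⇒ beta-minus decay (β⁻)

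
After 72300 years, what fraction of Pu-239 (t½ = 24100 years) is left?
N/N₀ = (1/2)^(t/t½) = 0.125 = 12.5%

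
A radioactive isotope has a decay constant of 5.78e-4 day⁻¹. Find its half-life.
t½ = ln(2)/λ = 1199 days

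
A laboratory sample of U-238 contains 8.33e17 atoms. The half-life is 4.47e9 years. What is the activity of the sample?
A = λN = 1.292e8 decays/year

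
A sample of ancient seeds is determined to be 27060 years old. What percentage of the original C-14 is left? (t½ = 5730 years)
N/N₀ = (1/2)^(t/t½) = 0.03788 = 3.79%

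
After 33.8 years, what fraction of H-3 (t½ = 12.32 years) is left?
N/N₀ = (1/2)^(t/t½) = 0.1493 = 14.9%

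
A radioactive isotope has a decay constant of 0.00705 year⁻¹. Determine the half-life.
t½ = ln(2)/λ = 98.32 years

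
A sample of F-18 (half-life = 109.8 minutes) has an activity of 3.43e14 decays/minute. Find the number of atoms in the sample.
N = A/λ = 5.433e16 atoms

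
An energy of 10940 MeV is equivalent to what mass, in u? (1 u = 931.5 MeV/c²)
m = E/c² = 11.74 u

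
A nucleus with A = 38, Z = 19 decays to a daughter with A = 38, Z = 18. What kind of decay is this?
ΔA = 0, ΔZ = -1 ⇒ beta-plus decay (β⁺) or electron capture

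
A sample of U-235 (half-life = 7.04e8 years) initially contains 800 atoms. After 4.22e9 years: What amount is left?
N = N₀(1/2)^(t/t½) = 12.55 atoms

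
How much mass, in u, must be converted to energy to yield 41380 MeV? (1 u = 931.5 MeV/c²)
m = E/c² = 44.42 u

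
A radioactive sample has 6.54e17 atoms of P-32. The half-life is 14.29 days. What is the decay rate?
A = λN = 3.172e16 decays/day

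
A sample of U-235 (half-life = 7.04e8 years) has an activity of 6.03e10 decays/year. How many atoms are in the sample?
N = A/λ = 6.124e19 atoms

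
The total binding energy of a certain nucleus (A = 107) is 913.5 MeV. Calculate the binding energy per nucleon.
B.E./A = 913.5/107 = 8.537 MeV/nucleon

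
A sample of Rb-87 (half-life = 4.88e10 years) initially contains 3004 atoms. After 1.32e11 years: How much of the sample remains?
N = N₀(1/2)^(t/t½) = 460.7 atoms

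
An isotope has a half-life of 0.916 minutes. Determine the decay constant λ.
λ = ln(2)/t½ = 0.7567 minute⁻¹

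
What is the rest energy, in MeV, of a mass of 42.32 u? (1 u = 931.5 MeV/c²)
E = mc² = 39420 MeV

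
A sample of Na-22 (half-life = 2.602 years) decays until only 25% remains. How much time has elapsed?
t = t½ × log₂(N₀/N) = 5.204 years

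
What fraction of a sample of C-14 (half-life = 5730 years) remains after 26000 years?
N/N₀ = (1/2)^(t/t½) = 0.04306 = 4.31%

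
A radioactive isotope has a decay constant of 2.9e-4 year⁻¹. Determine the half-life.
t½ = ln(2)/λ = 2390 years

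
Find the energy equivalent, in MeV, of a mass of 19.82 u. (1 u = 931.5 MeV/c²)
E = mc² = 18460 MeV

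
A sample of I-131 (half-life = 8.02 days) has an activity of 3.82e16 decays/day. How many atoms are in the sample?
N = A/λ = 4.42e17 atoms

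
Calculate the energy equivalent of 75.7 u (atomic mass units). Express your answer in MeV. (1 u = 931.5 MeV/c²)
E = mc² = 70510 MeV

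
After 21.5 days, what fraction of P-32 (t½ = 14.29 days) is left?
N/N₀ = (1/2)^(t/t½) = 0.3524 = 35.2%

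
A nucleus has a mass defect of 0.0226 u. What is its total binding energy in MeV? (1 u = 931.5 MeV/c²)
B.E. = Δm × 931.5 = 21.05 MeV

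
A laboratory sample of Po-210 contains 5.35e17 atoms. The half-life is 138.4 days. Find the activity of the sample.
A = λN = 2.679e15 decays/day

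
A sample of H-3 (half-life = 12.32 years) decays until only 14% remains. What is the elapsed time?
t = t½ × log₂(N₀/N) = 34.95 years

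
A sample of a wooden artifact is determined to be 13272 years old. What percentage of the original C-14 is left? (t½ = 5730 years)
N/N₀ = (1/2)^(t/t½) = 0.2008 = 20.1%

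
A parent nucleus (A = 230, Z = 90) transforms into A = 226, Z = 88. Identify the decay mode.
ΔA = -4, ΔZ = -2 ⇒ alpha decay (α)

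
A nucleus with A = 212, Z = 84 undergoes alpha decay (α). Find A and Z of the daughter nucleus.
Daughter: A = 208, Z = 82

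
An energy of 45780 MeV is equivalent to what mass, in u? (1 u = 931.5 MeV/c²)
m = E/c² = 49.15 u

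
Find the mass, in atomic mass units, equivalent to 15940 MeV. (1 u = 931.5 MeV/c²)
m = E/c² = 17.11 u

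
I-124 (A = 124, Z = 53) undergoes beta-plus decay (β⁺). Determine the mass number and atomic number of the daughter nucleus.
Daughter: A = 124, Z = 52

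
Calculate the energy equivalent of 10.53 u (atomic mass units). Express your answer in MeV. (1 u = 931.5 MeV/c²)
E = mc² = 9809 MeV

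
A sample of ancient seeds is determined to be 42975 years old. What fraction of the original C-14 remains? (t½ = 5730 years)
N/N₀ = (1/2)^(t/t½) = 0.005524 = 0.552%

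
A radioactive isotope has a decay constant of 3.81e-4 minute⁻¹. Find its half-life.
t½ = ln(2)/λ = 1819 minutes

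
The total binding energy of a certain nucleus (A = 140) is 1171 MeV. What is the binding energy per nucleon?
B.E./A = 1171/140 = 8.364 MeV/nucleon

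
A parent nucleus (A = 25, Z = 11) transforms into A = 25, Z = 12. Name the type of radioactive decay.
ΔA = 0, ΔZ = +1 ⇒ beta-minus decay (β⁻)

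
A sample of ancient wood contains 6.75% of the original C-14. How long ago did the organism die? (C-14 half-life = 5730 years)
Age = t½ × log₂(1/ratio) = 22280 years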